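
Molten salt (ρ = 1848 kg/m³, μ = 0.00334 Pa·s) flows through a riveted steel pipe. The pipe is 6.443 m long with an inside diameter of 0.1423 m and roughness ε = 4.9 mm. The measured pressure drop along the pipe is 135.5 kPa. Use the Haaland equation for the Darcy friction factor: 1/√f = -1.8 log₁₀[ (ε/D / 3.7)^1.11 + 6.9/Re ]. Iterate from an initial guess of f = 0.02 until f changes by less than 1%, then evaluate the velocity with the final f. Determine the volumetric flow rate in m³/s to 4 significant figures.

Rearranging Darcy-Weisbach: V = √(2·ΔP·D/(f·L·ρ)). With ε/D = 0.0049/0.1423 = 0.0344, iterate starting from f = 0.02:
  f = 0.02 → V = √(2·1.355e+05·0.1423/(0.02·6.443·1848)) = 12.73 m/s; Re = ρVD/μ = 1.002e+06; f → 0.06074
  f = 0.06074 → V = 7.302 m/s; Re = 5.749e+05; f → 0.06077
Converged (Δf/f < 1%). With the final f = 0.06077: V = √(2·1.355e+05·0.1423/(0.06077·6.443·1848)) = 7.301 m/s.
Q = V·A = 7.301·(π/4·0.1423²) = 0.1161 m³/s = 0.1161 m³/s.

Q ≈ 0.1161 m³/s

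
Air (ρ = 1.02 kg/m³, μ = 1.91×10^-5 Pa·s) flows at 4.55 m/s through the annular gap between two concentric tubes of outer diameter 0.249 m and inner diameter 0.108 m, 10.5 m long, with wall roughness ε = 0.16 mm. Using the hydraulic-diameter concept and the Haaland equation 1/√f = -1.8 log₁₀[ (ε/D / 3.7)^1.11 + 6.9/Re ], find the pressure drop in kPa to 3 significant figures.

ΔP ≈ 0.0200 kPa

Hydraulic diameter D_h = 4A/P = D_o - D_i = 0.249 - 0.108 = 0.141 m.
Re = ρVD_h/μ = 1.02·4.55·0.141/1.91e-05 = 3.426e+04.
ε/D_h = 0.00016/0.141 = 0.00113; Haaland gives 1/√f = -1.8 log₁₀[0.000126+0.000201] = 6.273, so f = 0.02541.
ΔP = f(L/D_h)(ρV²/2) = 0.02541·10.5/0.141·10.56 = 19.98 Pa.
ΔP = 0.0200 kPa.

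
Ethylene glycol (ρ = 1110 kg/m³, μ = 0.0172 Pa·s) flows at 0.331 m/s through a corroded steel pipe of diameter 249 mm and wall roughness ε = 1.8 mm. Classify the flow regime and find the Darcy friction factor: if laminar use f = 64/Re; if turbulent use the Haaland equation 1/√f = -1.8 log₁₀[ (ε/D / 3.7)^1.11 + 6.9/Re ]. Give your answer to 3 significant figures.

Re = ρVD/μ = 1110·0.331·0.249/0.0172 = 5319.
Re > 4000 → turbulent. ε/D = 0.0018/0.249 = 0.00723; Haaland: 1/√f = -1.8 log₁₀[0.000984 + 0.0013] = 4.755, so f = 0.04422.

f ≈ 0.0442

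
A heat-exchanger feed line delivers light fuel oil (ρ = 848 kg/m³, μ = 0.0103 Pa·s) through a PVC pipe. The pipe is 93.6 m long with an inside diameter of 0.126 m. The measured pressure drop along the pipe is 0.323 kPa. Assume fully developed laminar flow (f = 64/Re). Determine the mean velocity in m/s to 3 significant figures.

For laminar flow, f = 64/Re with Re = ρVD/μ, so Darcy-Weisbach reduces to ΔP = 32μLV/D². Solving for V: V = ΔP·D²/(32μL) = 323·(0.126)²/(32·0.0103·93.6) = 0.1662 m/s.
Check: Re = ρVD/μ = 848·0.1662·0.126/0.0103 = 1724 < 2300, so the laminar assumption holds.

V ≈ 0.166 m/s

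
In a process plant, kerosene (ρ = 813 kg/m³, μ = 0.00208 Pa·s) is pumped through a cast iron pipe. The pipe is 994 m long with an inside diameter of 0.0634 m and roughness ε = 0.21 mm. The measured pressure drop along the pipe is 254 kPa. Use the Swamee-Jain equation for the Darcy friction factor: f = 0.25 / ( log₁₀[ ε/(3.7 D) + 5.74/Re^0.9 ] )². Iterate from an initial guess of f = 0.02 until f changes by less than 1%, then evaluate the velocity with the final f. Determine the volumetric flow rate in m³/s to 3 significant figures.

Rearranging Darcy-Weisbach: V = √(2·ΔP·D/(f·L·ρ)). With ε/D = 0.00021/0.0634 = 0.00331, iterate starting from f = 0.02:
  f = 0.02 → V = √(2·2.54e+05·0.0634/(0.02·994·813)) = 1.412 m/s; Re = ρVD/μ = 3.498e+04; f → 0.03044
  f = 0.03044 → V = 1.144 m/s; Re = 2.835e+04; f → 0.03109
  f = 0.03109 → V = 1.132 m/s; Re = 2.806e+04; f → 0.03112
Converged (Δf/f < 1%). With the final f = 0.03112: V = √(2·2.54e+05·0.0634/(0.03112·994·813)) = 1.132 m/s.
Q = V·A = 1.132·(π/4·0.0634²) = 0.003572 m³/s = 0.00357 m³/s.

Q ≈ 0.00357 m³/s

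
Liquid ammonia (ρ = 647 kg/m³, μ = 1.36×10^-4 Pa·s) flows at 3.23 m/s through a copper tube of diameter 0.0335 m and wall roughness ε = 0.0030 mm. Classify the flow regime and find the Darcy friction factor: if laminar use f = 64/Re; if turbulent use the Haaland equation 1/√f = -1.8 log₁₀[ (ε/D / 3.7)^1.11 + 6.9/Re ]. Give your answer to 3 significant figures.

Re = ρVD/μ = 647·3.23·0.0335/0.000136 = 5.148e+05.
Re > 4000 → turbulent. ε/D = 3e-06/0.0335 = 8.96e-05; Haaland: 1/√f = -1.8 log₁₀[7.52e-06 + 1.34e-05] = 8.423, so f = 0.0141.

f ≈ 0.0141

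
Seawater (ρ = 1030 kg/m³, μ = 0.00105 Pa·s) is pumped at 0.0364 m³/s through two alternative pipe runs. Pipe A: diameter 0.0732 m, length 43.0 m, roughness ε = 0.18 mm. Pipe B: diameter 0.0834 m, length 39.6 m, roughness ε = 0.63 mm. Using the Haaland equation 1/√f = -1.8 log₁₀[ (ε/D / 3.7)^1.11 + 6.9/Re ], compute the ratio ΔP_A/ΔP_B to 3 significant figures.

ΔP_A/ΔP_B ≈ 1.50

Pipe A: V = Q/A = 0.0364/0.004208 = 8.649 m/s; Re = 6.211e+05; ε/D = 0.00246; Haaland → f = 0.02504; ΔP_A = f(L/D)(ρV²/2) = 5.667e+05 Pa.
Pipe B: V = Q/A = 0.0364/0.005463 = 6.663 m/s; Re = 5.451e+05; ε/D = 0.00755; Haaland → f = 0.03474; ΔP_B = f(L/D)(ρV²/2) = 3.772e+05 Pa.
ΔP_A/ΔP_B = 5.667e+05/3.772e+05 = 1.50.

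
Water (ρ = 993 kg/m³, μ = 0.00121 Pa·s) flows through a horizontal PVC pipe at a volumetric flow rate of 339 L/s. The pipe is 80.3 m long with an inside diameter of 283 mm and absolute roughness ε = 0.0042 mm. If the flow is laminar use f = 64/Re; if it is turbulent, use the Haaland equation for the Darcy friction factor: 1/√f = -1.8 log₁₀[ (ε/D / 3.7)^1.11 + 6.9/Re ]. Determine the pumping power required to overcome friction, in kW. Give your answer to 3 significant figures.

P ≈ 15.9 kW

Q = 339 L/s = 339/1000 = 0.339 m³/s.
Cross-sectional area A = πD²/4 = π(0.283)²/4 = 0.0629 m²; mean velocity V = Q/A = 0.339/0.0629 = 5.389 m/s.
Reynolds number Re = ρVD/μ = 993 · 5.389 · 0.283 / 0.00121 = 1.252e+06.
Re > 4000 → turbulent. Relative roughness ε/D = 4.2e-06/0.283 = 1.48e-05. Haaland: 1/√f = -1.8 log₁₀[(1.48e-05/3.7)^1.11 + 6.9/1.252e+06] = -1.8 log₁₀[1.02e-06 + 5.51e-06] = 9.333, so f = 0.01148.
Darcy-Weisbach: ΔP = f(L/D)(ρV²/2) = 0.01148·(80.3/0.283)·(993·5.389²/2) = 0.01148·283.7·1.442e+04 = 4.698e+04 Pa.
Pumping power P = QΔP = 0.339·4.698e+04 = 15930 W = 15.9 kW.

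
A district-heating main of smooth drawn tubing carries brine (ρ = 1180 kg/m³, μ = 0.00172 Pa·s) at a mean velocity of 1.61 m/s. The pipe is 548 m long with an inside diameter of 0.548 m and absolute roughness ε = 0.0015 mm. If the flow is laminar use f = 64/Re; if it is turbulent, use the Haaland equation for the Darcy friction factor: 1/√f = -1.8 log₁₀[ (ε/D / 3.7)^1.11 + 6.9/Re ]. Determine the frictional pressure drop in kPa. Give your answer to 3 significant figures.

ΔP ≈ 19.4 kPa

Reynolds number Re = ρVD/μ = 1180 · 1.61 · 0.548 / 0.00172 = 6.053e+05.
Re > 4000 → turbulent. Relative roughness ε/D = 1.5e-06/0.548 = 2.74e-06. Haaland: 1/√f = -1.8 log₁₀[(2.74e-06/3.7)^1.11 + 6.9/6.053e+05] = -1.8 log₁₀[1.57e-07 + 1.14e-05] = 8.887, so f = 0.01266.
Darcy-Weisbach: ΔP = f(L/D)(ρV²/2) = 0.01266·(548/0.548)·(1180·1.61²/2) = 0.01266·1000·1529 = 1.936e+04 Pa.
ΔP = 1.936e+04 Pa = 19.4 kPa.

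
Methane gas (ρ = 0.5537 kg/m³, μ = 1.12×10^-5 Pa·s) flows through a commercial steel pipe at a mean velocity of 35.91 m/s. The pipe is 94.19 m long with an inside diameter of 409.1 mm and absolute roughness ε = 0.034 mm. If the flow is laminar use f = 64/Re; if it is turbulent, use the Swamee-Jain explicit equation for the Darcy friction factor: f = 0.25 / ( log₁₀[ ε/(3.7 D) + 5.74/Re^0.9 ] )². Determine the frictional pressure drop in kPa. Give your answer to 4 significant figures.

ΔP ≈ 1.124 kPa

Reynolds number Re = ρVD/μ = 0.5537 · 35.91 · 0.4091 / 1.12e-05 = 7.263e+05.
Re > 4000 → turbulent. Relative roughness ε/D = 3.4e-05/0.4091 = 8.31e-05. Swamee-Jain: f = 0.25/(log₁₀[8.31e-05/3.7 + 5.74/7.263e+05^0.9])² = 0.25/(log₁₀[2.25e-05 + 3.05e-05])² = 0.25/(-4.276)² = 0.01367.
Darcy-Weisbach: ΔP = f(L/D)(ρV²/2) = 0.01367·(94.19/0.4091)·(0.5537·35.91²/2) = 0.01367·230.2·357 = 1124 Pa.
ΔP = 1124 Pa = 1.124 kPa.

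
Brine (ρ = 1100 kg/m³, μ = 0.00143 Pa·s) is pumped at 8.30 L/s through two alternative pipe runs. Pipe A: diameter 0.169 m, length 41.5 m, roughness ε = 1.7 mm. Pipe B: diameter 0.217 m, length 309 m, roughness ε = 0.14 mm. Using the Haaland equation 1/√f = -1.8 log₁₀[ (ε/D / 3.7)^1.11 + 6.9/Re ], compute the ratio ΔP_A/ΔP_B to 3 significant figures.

Pipe A: V = Q/A = 0.0083/0.02243 = 0.37 m/s; Re = 4.81e+04; ε/D = 0.0101; Haaland → f = 0.0392; ΔP_A = f(L/D)(ρV²/2) = 724.8 Pa.
Pipe B: V = Q/A = 0.0083/0.03698 = 0.2244 m/s; Re = 3.746e+04; ε/D = 0.000645; Haaland → f = 0.02382; ΔP_B = f(L/D)(ρV²/2) = 939.7 Pa.
ΔP_A/ΔP_B = 724.8/939.7 = 0.771.

ΔP_A/ΔP_B ≈ 0.771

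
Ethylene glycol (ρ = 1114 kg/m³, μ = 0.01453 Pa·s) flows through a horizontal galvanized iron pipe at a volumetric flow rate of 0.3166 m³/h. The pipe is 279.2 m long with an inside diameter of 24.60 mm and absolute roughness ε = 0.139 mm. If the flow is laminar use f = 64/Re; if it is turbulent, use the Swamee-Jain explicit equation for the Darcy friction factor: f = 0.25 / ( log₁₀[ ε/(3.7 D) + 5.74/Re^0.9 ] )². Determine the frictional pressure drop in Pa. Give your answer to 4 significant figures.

ΔP ≈ 39690 Pa

Q = 0.3166 m³/h = 0.3166/3600 = 8.794e-05 m³/s.
Cross-sectional area A = πD²/4 = π(0.0246)²/4 = 0.0004753 m²; mean velocity V = Q/A = 8.794e-05/0.0004753 = 0.185 m/s.
Reynolds number Re = ρVD/μ = 1114 · 0.185 · 0.0246 / 0.0145 = 349.
Re < 2300 → laminar flow, so f = 64/Re = 64/349 = 0.1834 (the turbulent correlation is not needed).
Darcy-Weisbach: ΔP = f(L/D)(ρV²/2) = 0.1834·(279.2/0.0246)·(1114·0.185²/2) = 0.1834·1.135e+04·19.07 = 3.969e+04 Pa.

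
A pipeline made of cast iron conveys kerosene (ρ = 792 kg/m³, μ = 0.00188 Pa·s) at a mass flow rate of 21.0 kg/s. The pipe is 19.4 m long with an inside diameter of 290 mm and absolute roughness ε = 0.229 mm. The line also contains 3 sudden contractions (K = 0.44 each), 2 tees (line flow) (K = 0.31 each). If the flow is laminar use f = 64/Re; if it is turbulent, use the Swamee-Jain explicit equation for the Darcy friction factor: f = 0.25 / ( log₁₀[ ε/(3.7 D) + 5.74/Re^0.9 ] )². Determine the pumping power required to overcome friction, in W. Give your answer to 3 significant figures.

P ≈ 5.96 W

A = πD²/4 = π(0.29)²/4 = 0.06605 m²; mean velocity V = ṁ/(ρA) = 21/(792 · 0.06605) = 0.4014 m/s.
Reynolds number Re = ρVD/μ = 792 · 0.4014 · 0.29 / 0.00188 = 4.904e+04.
Re > 4000 → turbulent. Relative roughness ε/D = 0.000229/0.29 = 0.00079. Swamee-Jain: f = 0.25/(log₁₀[0.00079/3.7 + 5.74/4.904e+04^0.9])² = 0.25/(log₁₀[0.000213 + 0.000345])² = 0.25/(-3.253)² = 0.02362.
Total minor-loss coefficient ΣK = 3·0.44 + 2·0.31 = 1.94.
ΔP = [f·L/D + ΣK]·(ρV²/2) = [0.02362·19.4/0.29 + 1.94]·(792·0.4014²/2) = [1.58 + 1.94]·63.81 = 224.6 Pa.
Q = ṁ/ρ = 21/792 = 0.02652 m³/s.
Pumping power P = QΔP = 0.02652·224.6 = 5.956 W = 5.96 W.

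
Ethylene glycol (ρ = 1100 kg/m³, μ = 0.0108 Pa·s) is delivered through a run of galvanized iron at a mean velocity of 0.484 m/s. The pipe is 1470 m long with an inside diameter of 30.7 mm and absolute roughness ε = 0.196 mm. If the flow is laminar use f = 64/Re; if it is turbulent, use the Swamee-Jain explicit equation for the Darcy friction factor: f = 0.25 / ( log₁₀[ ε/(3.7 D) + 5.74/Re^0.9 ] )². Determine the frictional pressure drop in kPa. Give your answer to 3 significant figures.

Reynolds number Re = ρVD/μ = 1100 · 0.484 · 0.0307 / 0.0108 = 1513.
Re < 2300 → laminar flow, so f = 64/Re = 64/1513 = 0.04229 (the turbulent correlation is not needed).
Darcy-Weisbach: ΔP = f(L/D)(ρV²/2) = 0.04229·(1470/0.0307)·(1100·0.484²/2) = 0.04229·4.788e+04·128.8 = 2.609e+05 Pa.
ΔP = 2.609e+05 Pa = 261 kPa.

ΔP ≈ 261 kPa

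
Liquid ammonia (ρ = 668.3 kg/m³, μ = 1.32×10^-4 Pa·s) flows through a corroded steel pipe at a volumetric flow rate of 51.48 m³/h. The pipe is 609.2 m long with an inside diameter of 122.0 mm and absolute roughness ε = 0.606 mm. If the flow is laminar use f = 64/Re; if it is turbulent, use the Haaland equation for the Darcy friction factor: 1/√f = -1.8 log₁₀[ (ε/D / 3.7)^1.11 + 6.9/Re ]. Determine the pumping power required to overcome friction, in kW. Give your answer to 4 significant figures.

Q = 51.48 m³/h = 51.48/3600 = 0.0143 m³/s.
Cross-sectional area A = πD²/4 = π(0.122)²/4 = 0.01169 m²; mean velocity V = Q/A = 0.0143/0.01169 = 1.223 m/s.
Reynolds number Re = ρVD/μ = 668.3 · 1.223 · 0.122 / 0.000132 = 7.556e+05.
Re > 4000 → turbulent. Relative roughness ε/D = 0.000606/0.122 = 0.00497. Haaland: 1/√f = -1.8 log₁₀[(0.00497/3.7)^1.11 + 6.9/7.556e+05] = -1.8 log₁₀[0.000649 + 9.13e-06] = 5.728, so f = 0.03048.
Darcy-Weisbach: ΔP = f(L/D)(ρV²/2) = 0.03048·(609.2/0.122)·(668.3·1.223²/2) = 0.03048·4993·500 = 7.611e+04 Pa.
Pumping power P = QΔP = 0.0143·7.611e+04 = 1088.4 W = 1.088 kW.

P ≈ 1.088 kW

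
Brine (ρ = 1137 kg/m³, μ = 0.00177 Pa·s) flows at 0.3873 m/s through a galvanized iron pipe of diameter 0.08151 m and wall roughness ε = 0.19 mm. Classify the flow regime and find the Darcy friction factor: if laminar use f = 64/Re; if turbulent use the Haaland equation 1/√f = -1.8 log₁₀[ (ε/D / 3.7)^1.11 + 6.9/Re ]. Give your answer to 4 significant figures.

f ≈ 0.03000

Re = ρVD/μ = 1137·0.3873·0.08151/0.00177 = 2.028e+04.
Re > 4000 → turbulent. ε/D = 0.00019/0.08151 = 0.00233; Haaland: 1/√f = -1.8 log₁₀[0.00028 + 0.00034] = 5.773, so f = 0.03.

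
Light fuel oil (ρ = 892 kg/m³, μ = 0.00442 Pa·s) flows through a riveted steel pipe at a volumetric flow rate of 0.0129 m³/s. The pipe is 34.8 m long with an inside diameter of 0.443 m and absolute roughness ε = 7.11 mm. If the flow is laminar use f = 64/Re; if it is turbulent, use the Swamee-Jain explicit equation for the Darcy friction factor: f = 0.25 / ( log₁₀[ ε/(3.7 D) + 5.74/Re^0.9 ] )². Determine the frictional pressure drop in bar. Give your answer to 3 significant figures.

Cross-sectional area A = πD²/4 = π(0.443)²/4 = 0.1541 m²; mean velocity V = Q/A = 0.0129/0.1541 = 0.08369 m/s.
Reynolds number Re = ρVD/μ = 892 · 0.08369 · 0.443 / 0.00442 = 7482.
Re > 4000 → turbulent. Relative roughness ε/D = 0.00711/0.443 = 0.016. Swamee-Jain: f = 0.25/(log₁₀[0.016/3.7 + 5.74/7482^0.9])² = 0.25/(log₁₀[0.00434 + 0.00187])² = 0.25/(-2.207)² = 0.05133.
Darcy-Weisbach: ΔP = f(L/D)(ρV²/2) = 0.05133·(34.8/0.443)·(892·0.08369²/2) = 0.05133·78.56·3.124 = 12.6 Pa.
ΔP = 12.6 Pa = 1.26×10^-4 bar.

ΔP ≈ 1.26×10^-4 bar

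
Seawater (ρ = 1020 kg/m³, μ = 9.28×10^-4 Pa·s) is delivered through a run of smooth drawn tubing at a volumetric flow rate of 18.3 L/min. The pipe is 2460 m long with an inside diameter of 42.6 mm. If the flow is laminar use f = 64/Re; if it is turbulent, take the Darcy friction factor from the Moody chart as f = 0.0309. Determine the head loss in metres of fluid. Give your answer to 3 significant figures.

h_f ≈ 4.16 m

Q = 18.3 L/min = 18.3/60000 = 0.000305 m³/s.
Cross-sectional area A = πD²/4 = π(0.0426)²/4 = 0.001425 m²; mean velocity V = Q/A = 0.000305/0.001425 = 0.214 m/s.
Reynolds number Re = ρVD/μ = 1020 · 0.214 · 0.0426 / 0.000928 = 1.002e+04.
Re > 4000 → turbulent; use the Moody-chart value f = 0.0309.
Darcy-Weisbach: ΔP = f(L/D)(ρV²/2) = 0.0309·(2460/0.0426)·(1020·0.214²/2) = 0.0309·5.775e+04·23.35 = 4.167e+04 Pa.
Head loss h_f = ΔP/(ρg) = 4.167e+04/(1020·9.81) = 4.16 m.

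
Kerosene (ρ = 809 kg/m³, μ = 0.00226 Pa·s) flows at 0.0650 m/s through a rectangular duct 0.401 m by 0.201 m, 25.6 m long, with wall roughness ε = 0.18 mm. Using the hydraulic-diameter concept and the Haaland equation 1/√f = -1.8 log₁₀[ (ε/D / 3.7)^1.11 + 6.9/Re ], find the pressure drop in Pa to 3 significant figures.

ΔP ≈ 5.88 Pa

Hydraulic diameter D_h = 4A/P = 4·(0.401·0.201)/(2·(0.401+0.201)) = 0.3224/1.204 = 0.2678 m.
Re = ρVD_h/μ = 809·0.065·0.2678/0.00226 = 6231.
ε/D_h = 0.00018/0.2678 = 0.000672; Haaland gives 1/√f = -1.8 log₁₀[7.04e-05+0.00111] = 5.272, so f = 0.03598.
ΔP = f(L/D_h)(ρV²/2) = 0.03598·25.6/0.2678·1.709 = 5.878 Pa.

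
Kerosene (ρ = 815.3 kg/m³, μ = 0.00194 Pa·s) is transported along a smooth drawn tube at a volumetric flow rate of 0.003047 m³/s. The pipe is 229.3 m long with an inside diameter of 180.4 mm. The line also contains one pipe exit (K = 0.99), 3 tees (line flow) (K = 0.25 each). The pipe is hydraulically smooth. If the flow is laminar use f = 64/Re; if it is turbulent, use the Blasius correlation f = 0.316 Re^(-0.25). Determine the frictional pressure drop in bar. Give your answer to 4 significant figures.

Cross-sectional area A = πD²/4 = π(0.1804)²/4 = 0.02556 m²; mean velocity V = Q/A = 0.003047/0.02556 = 0.1192 m/s.
Reynolds number Re = ρVD/μ = 815.3 · 0.1192 · 0.1804 / 0.00194 = 9038.
Re > 4000 → turbulent. Smooth-pipe (Blasius): f = 0.316 Re^(-0.25) = 0.316/(9038)^0.25 = 0.03241.
Total minor-loss coefficient ΣK = 1·0.99 + 3·0.25 = 1.74.
ΔP = [f·L/D + ΣK]·(ρV²/2) = [0.03241·229.3/0.1804 + 1.74]·(815.3·0.1192²/2) = [41.19 + 1.74]·5.793 = 248.7 Pa.
ΔP = 248.7 Pa = 0.002487 bar.

ΔP ≈ 0.002487 bar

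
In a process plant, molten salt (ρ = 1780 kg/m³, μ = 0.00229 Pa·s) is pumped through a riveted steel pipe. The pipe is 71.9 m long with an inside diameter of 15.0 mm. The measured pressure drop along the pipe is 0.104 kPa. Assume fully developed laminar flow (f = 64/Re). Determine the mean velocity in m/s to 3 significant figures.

V ≈ 0.00444 m/s

For laminar flow, f = 64/Re with Re = ρVD/μ, so Darcy-Weisbach reduces to ΔP = 32μLV/D². Solving for V: V = ΔP·D²/(32μL) = 104·(0.015)²/(32·0.00229·71.9) = 0.004441 m/s.
Check: Re = ρVD/μ = 1780·0.004441·0.015/0.00229 = 51.78 < 2300, so the laminar assumption holds.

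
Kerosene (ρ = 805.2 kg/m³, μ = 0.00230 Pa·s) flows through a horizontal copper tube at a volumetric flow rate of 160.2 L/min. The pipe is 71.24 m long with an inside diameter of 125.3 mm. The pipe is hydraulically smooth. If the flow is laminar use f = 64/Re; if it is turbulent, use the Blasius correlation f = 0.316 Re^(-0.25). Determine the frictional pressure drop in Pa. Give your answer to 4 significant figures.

ΔP ≈ 343.5 Pa

Q = 160.2 L/min = 160.2/60000 = 0.00267 m³/s.
Cross-sectional area A = πD²/4 = π(0.1253)²/4 = 0.01233 m²; mean velocity V = Q/A = 0.00267/0.01233 = 0.2165 m/s.
Reynolds number Re = ρVD/μ = 805.2 · 0.2165 · 0.1253 / 0.0023 = 9498.
Re > 4000 → turbulent. Smooth-pipe (Blasius): f = 0.316 Re^(-0.25) = 0.316/(9498)^0.25 = 0.03201.
Darcy-Weisbach: ΔP = f(L/D)(ρV²/2) = 0.03201·(71.24/0.1253)·(805.2·0.2165²/2) = 0.03201·568.6·18.88 = 343.5 Pa.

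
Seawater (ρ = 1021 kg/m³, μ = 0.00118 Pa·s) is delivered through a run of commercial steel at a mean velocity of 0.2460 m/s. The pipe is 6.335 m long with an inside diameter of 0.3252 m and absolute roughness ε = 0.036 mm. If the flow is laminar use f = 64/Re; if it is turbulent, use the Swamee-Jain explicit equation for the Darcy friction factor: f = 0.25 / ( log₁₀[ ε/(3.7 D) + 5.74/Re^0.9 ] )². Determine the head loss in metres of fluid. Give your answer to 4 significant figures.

Reynolds number Re = ρVD/μ = 1021 · 0.246 · 0.3252 / 0.00118 = 6.922e+04.
Re > 4000 → turbulent. Relative roughness ε/D = 3.6e-05/0.3252 = 0.000111. Swamee-Jain: f = 0.25/(log₁₀[0.000111/3.7 + 5.74/6.922e+04^0.9])² = 0.25/(log₁₀[2.99e-05 + 0.000253])² = 0.25/(-3.549)² = 0.01985.
Darcy-Weisbach: ΔP = f(L/D)(ρV²/2) = 0.01985·(6.335/0.3252)·(1021·0.246²/2) = 0.01985·19.48·30.89 = 11.95 Pa.
Head loss h_f = ΔP/(ρg) = 11.95/(1021·9.81) = 0.001193 m.

h_f ≈ 0.001193 m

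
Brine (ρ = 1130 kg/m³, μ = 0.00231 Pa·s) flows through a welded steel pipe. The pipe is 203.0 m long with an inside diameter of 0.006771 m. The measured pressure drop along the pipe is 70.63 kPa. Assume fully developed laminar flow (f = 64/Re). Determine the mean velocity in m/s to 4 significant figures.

V ≈ 0.2158 m/s

For laminar flow, f = 64/Re with Re = ρVD/μ, so Darcy-Weisbach reduces to ΔP = 32μLV/D². Solving for V: V = ΔP·D²/(32μL) = 7.063e+04·(0.006771)²/(32·0.00231·203) = 0.2158 m/s.
Check: Re = ρVD/μ = 1130·0.2158·0.006771/0.00231 = 714.8 < 2300, so the laminar assumption holds.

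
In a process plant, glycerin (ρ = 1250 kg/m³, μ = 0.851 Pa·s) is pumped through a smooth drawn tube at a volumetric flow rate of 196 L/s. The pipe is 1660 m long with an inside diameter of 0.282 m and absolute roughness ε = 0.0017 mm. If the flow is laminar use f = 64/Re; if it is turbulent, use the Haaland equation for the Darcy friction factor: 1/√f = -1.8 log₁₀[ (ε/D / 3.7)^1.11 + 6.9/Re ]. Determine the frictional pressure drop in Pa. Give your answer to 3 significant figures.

ΔP ≈ 1.78×10^6 Pa

Q = 196 L/s = 196/1000 = 0.196 m³/s.
Cross-sectional area A = πD²/4 = π(0.282)²/4 = 0.06246 m²; mean velocity V = Q/A = 0.196/0.06246 = 3.138 m/s.
Reynolds number Re = ρVD/μ = 1250 · 3.138 · 0.282 / 0.851 = 1300.
Re < 2300 → laminar flow, so f = 64/Re = 64/1300 = 0.04924 (the turbulent correlation is not needed).
Darcy-Weisbach: ΔP = f(L/D)(ρV²/2) = 0.04924·(1660/0.282)·(1250·3.138²/2) = 0.04924·5887·6155 = 1.784e+06 Pa.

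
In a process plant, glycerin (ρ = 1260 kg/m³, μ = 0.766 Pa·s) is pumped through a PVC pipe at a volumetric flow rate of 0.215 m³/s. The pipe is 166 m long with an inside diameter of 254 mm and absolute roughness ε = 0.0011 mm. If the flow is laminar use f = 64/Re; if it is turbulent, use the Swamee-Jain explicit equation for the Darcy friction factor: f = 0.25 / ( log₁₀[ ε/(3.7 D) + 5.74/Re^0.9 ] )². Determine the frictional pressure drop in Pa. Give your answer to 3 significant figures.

Cross-sectional area A = πD²/4 = π(0.254)²/4 = 0.05067 m²; mean velocity V = Q/A = 0.215/0.05067 = 4.243 m/s.
Reynolds number Re = ρVD/μ = 1260 · 4.243 · 0.254 / 0.766 = 1773.
Re < 2300 → laminar flow, so f = 64/Re = 64/1773 = 0.0361 (the turbulent correlation is not needed).
Darcy-Weisbach: ΔP = f(L/D)(ρV²/2) = 0.0361·(166/0.254)·(1260·4.243²/2) = 0.0361·653.5·1.134e+04 = 2.676e+05 Pa.

ΔP ≈ 268000 Pa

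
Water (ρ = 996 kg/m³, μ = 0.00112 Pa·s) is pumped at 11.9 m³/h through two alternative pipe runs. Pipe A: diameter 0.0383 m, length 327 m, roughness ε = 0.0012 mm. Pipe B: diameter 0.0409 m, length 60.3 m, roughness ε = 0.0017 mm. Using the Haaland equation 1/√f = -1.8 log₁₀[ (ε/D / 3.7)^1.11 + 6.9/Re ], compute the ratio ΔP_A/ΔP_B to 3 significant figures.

ΔP_A/ΔP_B ≈ 7.41

Pipe A: V = Q/A = 0.003306/0.001152 = 2.869 m/s; Re = 9.772e+04; ε/D = 3.13e-05; Haaland → f = 0.01803; ΔP_A = f(L/D)(ρV²/2) = 6.312e+05 Pa.
Pipe B: V = Q/A = 0.003306/0.001314 = 2.516 m/s; Re = 9.151e+04; ε/D = 4.16e-05; Haaland → f = 0.01832; ΔP_B = f(L/D)(ρV²/2) = 8.515e+04 Pa.
ΔP_A/ΔP_B = 6.312e+05/8.515e+04 = 7.41.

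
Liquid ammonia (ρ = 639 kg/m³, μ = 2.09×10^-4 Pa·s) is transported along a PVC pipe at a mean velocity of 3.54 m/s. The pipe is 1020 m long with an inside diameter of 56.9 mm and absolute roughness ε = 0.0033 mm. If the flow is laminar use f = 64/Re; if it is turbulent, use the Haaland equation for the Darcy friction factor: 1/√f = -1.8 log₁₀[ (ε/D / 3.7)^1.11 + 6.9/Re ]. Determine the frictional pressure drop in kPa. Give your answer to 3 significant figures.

ΔP ≈ 961 kPa

Reynolds number Re = ρVD/μ = 639 · 3.54 · 0.0569 / 0.000209 = 6.158e+05.
Re > 4000 → turbulent. Relative roughness ε/D = 3.3e-06/0.0569 = 5.8e-05. Haaland: 1/√f = -1.8 log₁₀[(5.8e-05/3.7)^1.11 + 6.9/6.158e+05] = -1.8 log₁₀[4.64e-06 + 1.12e-05] = 8.64, so f = 0.0134.
Darcy-Weisbach: ΔP = f(L/D)(ρV²/2) = 0.0134·(1020/0.0569)·(639·3.54²/2) = 0.0134·1.793e+04·4004 = 9.614e+05 Pa.
ΔP = 9.614e+05 Pa = 961 kPa.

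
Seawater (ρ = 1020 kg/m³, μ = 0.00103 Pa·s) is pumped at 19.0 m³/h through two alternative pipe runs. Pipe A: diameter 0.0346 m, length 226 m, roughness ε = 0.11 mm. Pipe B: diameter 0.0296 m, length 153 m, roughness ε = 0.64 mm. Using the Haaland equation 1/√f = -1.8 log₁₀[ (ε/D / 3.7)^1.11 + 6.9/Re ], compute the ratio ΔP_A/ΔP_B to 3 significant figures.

ΔP_A/ΔP_B ≈ 0.366

Pipe A: V = Q/A = 0.005278/0.0009402 = 5.613 m/s; Re = 1.923e+05; ε/D = 0.00318; Haaland → f = 0.02725; ΔP_A = f(L/D)(ρV²/2) = 2.86e+06 Pa.
Pipe B: V = Q/A = 0.005278/0.0006881 = 7.67 m/s; Re = 2.248e+05; ε/D = 0.0216; Haaland → f = 0.05039; ΔP_B = f(L/D)(ρV²/2) = 7.813e+06 Pa.
ΔP_A/ΔP_B = 2.86e+06/7.813e+06 = 0.366.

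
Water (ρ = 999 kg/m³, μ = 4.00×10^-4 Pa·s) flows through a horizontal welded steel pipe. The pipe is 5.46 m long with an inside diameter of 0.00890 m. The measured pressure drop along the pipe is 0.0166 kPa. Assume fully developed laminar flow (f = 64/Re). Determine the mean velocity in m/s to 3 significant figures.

V ≈ 0.0188 m/s

For laminar flow, f = 64/Re with Re = ρVD/μ, so Darcy-Weisbach reduces to ΔP = 32μLV/D². Solving for V: V = ΔP·D²/(32μL) = 16.6·(0.0089)²/(32·0.0004·5.46) = 0.01881 m/s.
Check: Re = ρVD/μ = 999·0.01881·0.0089/0.0004 = 418.2 < 2300, so the laminar assumption holds.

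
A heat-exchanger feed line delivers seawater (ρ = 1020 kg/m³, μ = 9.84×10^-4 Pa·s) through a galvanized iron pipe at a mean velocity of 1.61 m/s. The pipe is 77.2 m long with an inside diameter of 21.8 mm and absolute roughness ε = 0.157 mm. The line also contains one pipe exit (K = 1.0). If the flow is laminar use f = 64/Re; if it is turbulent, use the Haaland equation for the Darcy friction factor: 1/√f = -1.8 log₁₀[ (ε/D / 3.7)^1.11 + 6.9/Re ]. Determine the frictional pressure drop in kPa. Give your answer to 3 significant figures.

Reynolds number Re = ρVD/μ = 1020 · 1.61 · 0.0218 / 0.000984 = 3.638e+04.
Re > 4000 → turbulent. Relative roughness ε/D = 0.000157/0.0218 = 0.0072. Haaland: 1/√f = -1.8 log₁₀[(0.0072/3.7)^1.11 + 6.9/3.638e+04] = -1.8 log₁₀[0.00098 + 0.00019] = 5.278, so f = 0.0359.
Total minor-loss coefficient ΣK = 1·1 = 1.
ΔP = [f·L/D + ΣK]·(ρV²/2) = [0.0359·77.2/0.0218 + 1]·(1020·1.61²/2) = [127.1 + 1]·1322 = 1.694e+05 Pa.
ΔP = 1.694e+05 Pa = 169 kPa.

ΔP ≈ 169 kPa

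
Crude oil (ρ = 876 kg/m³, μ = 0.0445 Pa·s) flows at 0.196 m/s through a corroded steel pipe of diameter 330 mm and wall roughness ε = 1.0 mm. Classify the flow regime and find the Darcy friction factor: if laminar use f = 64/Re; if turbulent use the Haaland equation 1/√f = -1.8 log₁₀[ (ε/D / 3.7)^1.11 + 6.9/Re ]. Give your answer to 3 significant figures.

f ≈ 0.0503

Re = ρVD/μ = 876·0.196·0.33/0.0445 = 1273.
Re < 2300 → laminar, so f = 64/Re = 0.05027 (roughness is irrelevant in laminar flow).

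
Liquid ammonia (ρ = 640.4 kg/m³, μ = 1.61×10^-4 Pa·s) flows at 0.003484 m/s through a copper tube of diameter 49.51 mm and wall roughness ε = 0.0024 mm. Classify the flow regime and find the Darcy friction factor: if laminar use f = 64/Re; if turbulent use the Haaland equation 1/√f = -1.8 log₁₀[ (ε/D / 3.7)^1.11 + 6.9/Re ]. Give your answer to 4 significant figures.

Re = ρVD/μ = 640.4·0.003484·0.04951/0.000161 = 686.1.
Re < 2300 → laminar, so f = 64/Re = 0.09328 (roughness is irrelevant in laminar flow).

f ≈ 0.09328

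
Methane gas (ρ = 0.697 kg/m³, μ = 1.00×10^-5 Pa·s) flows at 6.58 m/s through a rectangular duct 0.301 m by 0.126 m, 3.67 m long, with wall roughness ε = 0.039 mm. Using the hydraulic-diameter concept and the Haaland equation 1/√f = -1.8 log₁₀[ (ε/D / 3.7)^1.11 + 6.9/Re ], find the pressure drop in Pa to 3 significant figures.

Hydraulic diameter D_h = 4A/P = 4·(0.301·0.126)/(2·(0.301+0.126)) = 0.1517/0.854 = 0.1776 m.
Re = ρVD_h/μ = 0.697·6.58·0.1776/1e-05 = 8.147e+04.
ε/D_h = 3.9e-05/0.1776 = 0.00022; Haaland gives 1/√f = -1.8 log₁₀[2.03e-05+8.47e-05] = 7.162, so f = 0.0195.
ΔP = f(L/D_h)(ρV²/2) = 0.0195·3.67/0.1776·15.09 = 6.078 Pa.

ΔP ≈ 6.08 Pa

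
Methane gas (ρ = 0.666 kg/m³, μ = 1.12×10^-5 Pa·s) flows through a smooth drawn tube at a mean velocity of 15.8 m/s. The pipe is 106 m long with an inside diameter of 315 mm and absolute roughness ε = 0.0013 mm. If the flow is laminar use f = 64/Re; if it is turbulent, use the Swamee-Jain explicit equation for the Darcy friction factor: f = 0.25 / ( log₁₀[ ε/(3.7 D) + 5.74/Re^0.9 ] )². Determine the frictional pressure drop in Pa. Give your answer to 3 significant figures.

Reynolds number Re = ρVD/μ = 0.666 · 15.8 · 0.315 / 1.12e-05 = 2.96e+05.
Re > 4000 → turbulent. Relative roughness ε/D = 1.3e-06/0.315 = 4.13e-06. Swamee-Jain: f = 0.25/(log₁₀[4.13e-06/3.7 + 5.74/2.96e+05^0.9])² = 0.25/(log₁₀[1.12e-06 + 6.84e-05])² = 0.25/(-4.158)² = 0.01446.
Darcy-Weisbach: ΔP = f(L/D)(ρV²/2) = 0.01446·(106/0.315)·(0.666·15.8²/2) = 0.01446·336.5·83.13 = 404.5 Pa.

ΔP ≈ 404 Pa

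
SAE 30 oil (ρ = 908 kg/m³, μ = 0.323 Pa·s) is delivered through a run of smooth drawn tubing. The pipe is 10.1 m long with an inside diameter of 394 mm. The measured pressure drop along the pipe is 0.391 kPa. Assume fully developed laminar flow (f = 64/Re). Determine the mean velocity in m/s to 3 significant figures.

V ≈ 0.581 m/s

For laminar flow, f = 64/Re with Re = ρVD/μ, so Darcy-Weisbach reduces to ΔP = 32μLV/D². Solving for V: V = ΔP·D²/(32μL) = 391·(0.394)²/(32·0.323·10.1) = 0.5814 m/s.
Check: Re = ρVD/μ = 908·0.5814·0.394/0.323 = 644 < 2300, so the laminar assumption holds.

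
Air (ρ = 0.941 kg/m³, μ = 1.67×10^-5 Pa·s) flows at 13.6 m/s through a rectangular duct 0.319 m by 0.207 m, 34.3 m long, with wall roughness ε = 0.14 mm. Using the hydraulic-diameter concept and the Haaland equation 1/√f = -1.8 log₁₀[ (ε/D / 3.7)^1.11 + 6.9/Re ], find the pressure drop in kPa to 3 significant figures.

ΔP ≈ 0.226 kPa

Hydraulic diameter D_h = 4A/P = 4·(0.319·0.207)/(2·(0.319+0.207)) = 0.2641/1.052 = 0.2511 m.
Re = ρVD_h/μ = 0.941·13.6·0.2511/1.67e-05 = 1.924e+05.
ε/D_h = 0.00014/0.2511 = 0.000558; Haaland gives 1/√f = -1.8 log₁₀[5.72e-05+3.59e-05] = 7.256, so f = 0.01899.
ΔP = f(L/D_h)(ρV²/2) = 0.01899·34.3/0.2511·87.02 = 225.8 Pa.
ΔP = 0.226 kPa.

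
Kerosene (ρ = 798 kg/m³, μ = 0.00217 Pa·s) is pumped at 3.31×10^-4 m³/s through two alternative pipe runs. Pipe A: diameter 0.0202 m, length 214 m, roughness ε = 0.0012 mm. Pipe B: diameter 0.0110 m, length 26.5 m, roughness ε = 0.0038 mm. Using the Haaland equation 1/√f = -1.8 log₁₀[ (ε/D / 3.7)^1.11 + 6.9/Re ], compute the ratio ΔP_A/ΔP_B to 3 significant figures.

ΔP_A/ΔP_B ≈ 0.449

Pipe A: V = Q/A = 0.000331/0.0003205 = 1.033 m/s; Re = 7672; ε/D = 5.94e-05; Haaland → f = 0.03331; ΔP_A = f(L/D)(ρV²/2) = 1.502e+05 Pa.
Pipe B: V = Q/A = 0.000331/9.503e-05 = 3.483 m/s; Re = 1.409e+04; ε/D = 0.000345; Haaland → f = 0.02867; ΔP_B = f(L/D)(ρV²/2) = 3.343e+05 Pa.
ΔP_A/ΔP_B = 1.502e+05/3.343e+05 = 0.449.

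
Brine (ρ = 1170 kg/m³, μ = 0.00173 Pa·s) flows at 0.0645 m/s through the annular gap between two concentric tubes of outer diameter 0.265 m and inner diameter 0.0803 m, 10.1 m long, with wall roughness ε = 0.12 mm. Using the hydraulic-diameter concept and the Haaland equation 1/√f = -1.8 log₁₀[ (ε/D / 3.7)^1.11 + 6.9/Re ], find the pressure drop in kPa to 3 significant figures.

Hydraulic diameter D_h = 4A/P = D_o - D_i = 0.265 - 0.0803 = 0.1847 m.
Re = ρVD_h/μ = 1170·0.0645·0.1847/0.00173 = 8057.
ε/D_h = 0.00012/0.1847 = 0.00065; Haaland gives 1/√f = -1.8 log₁₀[6.78e-05+0.000856] = 5.462, so f = 0.03352.
ΔP = f(L/D_h)(ρV²/2) = 0.03352·10.1/0.1847·2.434 = 4.462 Pa.
ΔP = 0.00446 kPa.

ΔP ≈ 0.00446 kPa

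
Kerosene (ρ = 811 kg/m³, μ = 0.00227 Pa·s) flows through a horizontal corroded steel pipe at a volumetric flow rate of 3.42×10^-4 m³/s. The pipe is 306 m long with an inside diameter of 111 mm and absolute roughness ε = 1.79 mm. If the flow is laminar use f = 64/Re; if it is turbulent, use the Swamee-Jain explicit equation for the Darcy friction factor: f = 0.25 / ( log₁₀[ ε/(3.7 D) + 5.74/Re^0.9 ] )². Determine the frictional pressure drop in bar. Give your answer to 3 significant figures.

Cross-sectional area A = πD²/4 = π(0.111)²/4 = 0.009677 m²; mean velocity V = Q/A = 0.000342/0.009677 = 0.03534 m/s.
Reynolds number Re = ρVD/μ = 811 · 0.03534 · 0.111 / 0.00227 = 1402.
Re < 2300 → laminar flow, so f = 64/Re = 64/1402 = 0.04566 (the turbulent correlation is not needed).
Darcy-Weisbach: ΔP = f(L/D)(ρV²/2) = 0.04566·(306/0.111)·(811·0.03534²/2) = 0.04566·2757·0.5065 = 63.76 Pa.
ΔP = 63.76 Pa = 6.38×10^-4 bar.

ΔP ≈ 6.38×10^-4 bar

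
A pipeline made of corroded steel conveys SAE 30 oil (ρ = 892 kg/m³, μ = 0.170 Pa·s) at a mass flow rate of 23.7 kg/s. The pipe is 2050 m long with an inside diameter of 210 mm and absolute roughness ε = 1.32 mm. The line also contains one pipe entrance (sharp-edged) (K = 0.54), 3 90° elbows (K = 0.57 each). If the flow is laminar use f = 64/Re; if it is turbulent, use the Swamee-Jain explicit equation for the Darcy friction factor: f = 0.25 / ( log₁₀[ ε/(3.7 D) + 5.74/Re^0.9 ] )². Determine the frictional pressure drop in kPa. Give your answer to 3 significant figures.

ΔP ≈ 195 kPa

A = πD²/4 = π(0.21)²/4 = 0.03464 m²; mean velocity V = ṁ/(ρA) = 23.7/(892 · 0.03464) = 0.7671 m/s.
Reynolds number Re = ρVD/μ = 892 · 0.7671 · 0.21 / 0.17 = 845.3.
Re < 2300 → laminar flow, so f = 64/Re = 64/845.3 = 0.07572 (the turbulent correlation is not needed).
Total minor-loss coefficient ΣK = 1·0.54 + 3·0.57 = 2.25.
ΔP = [f·L/D + ΣK]·(ρV²/2) = [0.07572·2050/0.21 + 2.25]·(892·0.7671²/2) = [739.1 + 2.25]·262.4 = 1.946e+05 Pa.
ΔP = 1.946e+05 Pa = 195 kPa.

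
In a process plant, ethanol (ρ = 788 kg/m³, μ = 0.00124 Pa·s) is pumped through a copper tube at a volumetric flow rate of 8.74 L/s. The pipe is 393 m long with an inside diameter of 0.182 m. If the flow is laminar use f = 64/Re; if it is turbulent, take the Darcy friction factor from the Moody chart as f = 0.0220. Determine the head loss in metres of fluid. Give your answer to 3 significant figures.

Q = 8.74 L/s = 8.74/1000 = 0.00874 m³/s.
Cross-sectional area A = πD²/4 = π(0.182)²/4 = 0.02602 m²; mean velocity V = Q/A = 0.00874/0.02602 = 0.336 m/s.
Reynolds number Re = ρVD/μ = 788 · 0.336 · 0.182 / 0.00124 = 3.886e+04.
Re > 4000 → turbulent; use the Moody-chart value f = 0.0220.
Darcy-Weisbach: ΔP = f(L/D)(ρV²/2) = 0.022·(393/0.182)·(788·0.336²/2) = 0.022·2159·44.47 = 2113 Pa.
Head loss h_f = ΔP/(ρg) = 2113/(788·9.81) = 0.273 m.

h_f ≈ 0.273 m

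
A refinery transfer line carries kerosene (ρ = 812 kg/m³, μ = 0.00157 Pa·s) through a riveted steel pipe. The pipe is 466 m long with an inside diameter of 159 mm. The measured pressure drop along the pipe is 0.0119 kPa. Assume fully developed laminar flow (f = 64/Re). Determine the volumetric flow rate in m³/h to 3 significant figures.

Q ≈ 0.919 m³/h

For laminar flow, f = 64/Re with Re = ρVD/μ, so Darcy-Weisbach reduces to ΔP = 32μLV/D². Solving for V: V = ΔP·D²/(32μL) = 11.9·(0.159)²/(32·0.00157·466) = 0.01285 m/s.
Check: Re = ρVD/μ = 812·0.01285·0.159/0.00157 = 1057 < 2300, so the laminar assumption holds.
Q = V·A = 0.01285·(π/4·0.159²) = 0.0002551 m³/s = 0.919 m³/h.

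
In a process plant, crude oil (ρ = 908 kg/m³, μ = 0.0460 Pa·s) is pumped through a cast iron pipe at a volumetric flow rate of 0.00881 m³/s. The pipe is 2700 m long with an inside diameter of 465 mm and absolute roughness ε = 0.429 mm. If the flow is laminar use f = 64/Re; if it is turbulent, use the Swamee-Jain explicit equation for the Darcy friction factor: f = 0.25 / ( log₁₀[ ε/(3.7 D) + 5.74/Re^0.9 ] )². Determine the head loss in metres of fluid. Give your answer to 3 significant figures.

h_f ≈ 0.107 m

Cross-sectional area A = πD²/4 = π(0.465)²/4 = 0.1698 m²; mean velocity V = Q/A = 0.00881/0.1698 = 0.05188 m/s.
Reynolds number Re = ρVD/μ = 908 · 0.05188 · 0.465 / 0.046 = 476.2.
Re < 2300 → laminar flow, so f = 64/Re = 64/476.2 = 0.1344 (the turbulent correlation is not needed).
Darcy-Weisbach: ΔP = f(L/D)(ρV²/2) = 0.1344·(2700/0.465)·(908·0.05188²/2) = 0.1344·5806·1.222 = 953.6 Pa.
Head loss h_f = ΔP/(ρg) = 953.6/(908·9.81) = 0.107 m.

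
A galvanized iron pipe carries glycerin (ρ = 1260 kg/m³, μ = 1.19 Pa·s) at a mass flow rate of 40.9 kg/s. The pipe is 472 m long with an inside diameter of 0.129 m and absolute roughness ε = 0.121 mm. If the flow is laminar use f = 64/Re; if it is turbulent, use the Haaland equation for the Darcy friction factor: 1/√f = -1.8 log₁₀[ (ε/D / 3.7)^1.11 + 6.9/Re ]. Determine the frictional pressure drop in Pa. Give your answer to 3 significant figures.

ΔP ≈ 2.68×10^6 Pa

A = πD²/4 = π(0.129)²/4 = 0.01307 m²; mean velocity V = ṁ/(ρA) = 40.9/(1260 · 0.01307) = 2.484 m/s.
Reynolds number Re = ρVD/μ = 1260 · 2.484 · 0.129 / 1.19 = 339.2.
Re < 2300 → laminar flow, so f = 64/Re = 64/339.2 = 0.1887 (the turbulent correlation is not needed).
Darcy-Weisbach: ΔP = f(L/D)(ρV²/2) = 0.1887·(472/0.129)·(1260·2.484²/2) = 0.1887·3659·3886 = 2.683e+06 Pa.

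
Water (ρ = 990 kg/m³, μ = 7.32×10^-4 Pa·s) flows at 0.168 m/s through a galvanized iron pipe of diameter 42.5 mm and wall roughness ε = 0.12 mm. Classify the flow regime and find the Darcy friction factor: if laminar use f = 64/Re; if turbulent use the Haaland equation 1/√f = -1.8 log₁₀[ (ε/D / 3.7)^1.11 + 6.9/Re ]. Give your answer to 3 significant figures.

Re = ρVD/μ = 990·0.168·0.0425/0.000732 = 9657.
Re > 4000 → turbulent. ε/D = 0.00012/0.0425 = 0.00282; Haaland: 1/√f = -1.8 log₁₀[0.000346 + 0.000715] = 5.354, so f = 0.03489.

f ≈ 0.0349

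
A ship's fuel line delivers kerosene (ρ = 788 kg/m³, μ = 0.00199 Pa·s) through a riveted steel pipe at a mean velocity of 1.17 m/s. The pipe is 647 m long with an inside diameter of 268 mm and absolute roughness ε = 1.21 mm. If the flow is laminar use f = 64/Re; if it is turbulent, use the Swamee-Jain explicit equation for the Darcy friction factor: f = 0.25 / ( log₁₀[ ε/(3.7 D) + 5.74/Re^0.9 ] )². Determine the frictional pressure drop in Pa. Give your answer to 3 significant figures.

ΔP ≈ 39700 Pa

Reynolds number Re = ρVD/μ = 788 · 1.17 · 0.268 / 0.00199 = 1.242e+05.
Re > 4000 → turbulent. Relative roughness ε/D = 0.00121/0.268 = 0.00451. Swamee-Jain: f = 0.25/(log₁₀[0.00451/3.7 + 5.74/1.242e+05^0.9])² = 0.25/(log₁₀[0.00122 + 0.000149])² = 0.25/(-2.863)² = 0.03049.
Darcy-Weisbach: ΔP = f(L/D)(ρV²/2) = 0.03049·(647/0.268)·(788·1.17²/2) = 0.03049·2414·539.3 = 3.97e+04 Pa.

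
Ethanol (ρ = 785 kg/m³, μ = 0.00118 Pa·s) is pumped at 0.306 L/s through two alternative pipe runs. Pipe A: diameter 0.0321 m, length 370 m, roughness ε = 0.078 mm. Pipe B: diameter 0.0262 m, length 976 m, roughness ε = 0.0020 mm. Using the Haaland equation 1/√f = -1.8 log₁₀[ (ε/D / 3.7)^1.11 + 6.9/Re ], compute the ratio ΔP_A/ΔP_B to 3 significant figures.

ΔP_A/ΔP_B ≈ 0.158

Pipe A: V = Q/A = 0.000306/0.0008093 = 0.3781 m/s; Re = 8074; ε/D = 0.00243; Haaland → f = 0.0357; ΔP_A = f(L/D)(ρV²/2) = 2.309e+04 Pa.
Pipe B: V = Q/A = 0.000306/0.0005391 = 0.5676 m/s; Re = 9893; ε/D = 7.63e-05; Haaland → f = 0.03105; ΔP_B = f(L/D)(ρV²/2) = 1.463e+05 Pa.
ΔP_A/ΔP_B = 2.309e+04/1.463e+05 = 0.158.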